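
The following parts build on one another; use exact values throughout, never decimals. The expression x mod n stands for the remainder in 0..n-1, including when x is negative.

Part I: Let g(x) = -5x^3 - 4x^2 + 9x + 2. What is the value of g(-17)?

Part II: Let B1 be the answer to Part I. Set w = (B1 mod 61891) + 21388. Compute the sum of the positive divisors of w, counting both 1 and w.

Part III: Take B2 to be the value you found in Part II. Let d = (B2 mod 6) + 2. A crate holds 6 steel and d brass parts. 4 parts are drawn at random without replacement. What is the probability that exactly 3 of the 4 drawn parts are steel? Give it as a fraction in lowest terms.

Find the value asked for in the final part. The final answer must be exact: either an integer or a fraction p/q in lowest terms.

Part I: -5*(-17)^3 - 4*(-17)^2 + 9*(-17)^1 + 2 = (24565) + (-1156) + (-153) + (2) = 23258; answer 23258
Part II: B1 = 23258; w = 44646; 44646 = 2 * 3 * 7 * 1063; sigma = (1 + 2) * (1 + 3) * (1 + 7) * (1 + 1063) = 3 * 4 * 8 * 1064 = 102144; answer 102144
Part III: B2 = 102144; d = 2; total draws C(8,4) = 70; favorable C(6,3)*C(2,1) = 40; P = 4/7; answer 4/7

4/7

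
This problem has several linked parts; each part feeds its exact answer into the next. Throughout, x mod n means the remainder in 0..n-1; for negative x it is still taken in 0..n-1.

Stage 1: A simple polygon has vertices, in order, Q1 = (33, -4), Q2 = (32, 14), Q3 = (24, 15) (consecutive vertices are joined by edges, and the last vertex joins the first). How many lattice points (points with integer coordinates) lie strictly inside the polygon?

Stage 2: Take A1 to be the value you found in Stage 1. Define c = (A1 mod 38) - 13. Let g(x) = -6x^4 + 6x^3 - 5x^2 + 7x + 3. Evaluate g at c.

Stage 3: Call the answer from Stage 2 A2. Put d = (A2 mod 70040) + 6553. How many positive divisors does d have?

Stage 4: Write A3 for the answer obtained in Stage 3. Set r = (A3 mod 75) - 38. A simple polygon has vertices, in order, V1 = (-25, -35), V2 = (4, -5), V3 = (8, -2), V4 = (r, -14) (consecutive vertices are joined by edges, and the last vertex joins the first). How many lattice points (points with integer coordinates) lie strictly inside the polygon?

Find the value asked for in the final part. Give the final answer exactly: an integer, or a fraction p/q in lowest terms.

Stage 1: cross terms: (33*14 - 32*-4)=590, (32*15 - 24*14)=144, (24*-4 - 33*15)=-591; twice the area = |143| = 143; area = 143/2; boundary points = 1 + 1 + 1 = 3; strictly interior points = area - boundary/2 + 1 = 71; answer 71
Stage 2: A1 = 71; c = 20; -6*(20)^4 + 6*(20)^3 - 5*(20)^2 + 7*(20)^1 + 3 = (-960000) + (48000) + (-2000) + (140) + (3) = -913857; answer -913857
Stage 3: A2 = -913857; d = 73256; 73256 = 2^3 * 9157; number of divisors = (3+1) * (1+1) = 8; answer 8
Stage 4: A3 = 8; r = -30; cross terms: (-25*-5 - 4*-35)=265, (4*-2 - 8*-5)=32, (8*-14 - -30*-2)=-172, (-30*-35 - -25*-14)=700; twice the area = |825| = 825; area = 825/2; boundary points = 1 + 1 + 2 + 1 = 5; strictly interior points = area - boundary/2 + 1 = 411; answer 411

411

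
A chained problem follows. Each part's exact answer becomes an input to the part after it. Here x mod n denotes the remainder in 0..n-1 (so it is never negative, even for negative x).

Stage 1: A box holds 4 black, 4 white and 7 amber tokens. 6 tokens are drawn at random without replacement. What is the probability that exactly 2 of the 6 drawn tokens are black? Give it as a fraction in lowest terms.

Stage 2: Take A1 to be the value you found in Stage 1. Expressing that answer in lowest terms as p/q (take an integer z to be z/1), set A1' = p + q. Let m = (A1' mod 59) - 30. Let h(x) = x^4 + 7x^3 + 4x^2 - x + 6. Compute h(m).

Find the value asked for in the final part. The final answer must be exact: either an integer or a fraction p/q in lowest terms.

Stage 1: total draws C(15,6) = 5005; favorable C(4,2)*C(11,4) = 1980; P = 36/91; answer 36/91
Stage 2: A1 = 36/91; threaded value p + q = 127; m = -21; 1*(-21)^4 + 7*(-21)^3 + 4*(-21)^2 - 1*(-21)^1 + 6 = (194481) + (-64827) + (1764) + (21) + (6) = 131445; answer 131445

131445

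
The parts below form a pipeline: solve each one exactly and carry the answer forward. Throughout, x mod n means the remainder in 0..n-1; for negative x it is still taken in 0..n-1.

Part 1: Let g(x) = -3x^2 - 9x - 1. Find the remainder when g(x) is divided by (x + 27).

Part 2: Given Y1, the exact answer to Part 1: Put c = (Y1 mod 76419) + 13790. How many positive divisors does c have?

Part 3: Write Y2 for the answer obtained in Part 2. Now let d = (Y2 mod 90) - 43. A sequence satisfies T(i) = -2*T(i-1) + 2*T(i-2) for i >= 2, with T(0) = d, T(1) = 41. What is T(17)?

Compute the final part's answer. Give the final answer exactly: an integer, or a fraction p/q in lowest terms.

372717824

Part 1: remainder = value at the root: -3*(-27)^2 - 9*(-27)^1 - 1 = (-2187) + (243) + (-1) = -1945; answer -1945
Part 2: Y1 = -1945; c = 88264; 88264 = 2^3 * 11 * 17 * 59; number of divisors = (3+1) * (1+1) * (1+1) * (1+1) = 32; answer 32
Part 3: Y2 = 32; d = -11; T(2) = -2*(41) + 2*(-11) = -104; iterating: T(2)=-104, T(3)=290, T(4)=-788, T(5)=2156, T(6)=-5888, T(7)=16088, T(8)=-43952, T(9)=120080, T(10)=-328064, T(11)=896288, T(12)=-2448704, T(13)=6689984, T(14)=-18277376, T(15)=49934720, T(16)=-136424192, T(17)=372717824; answer 372717824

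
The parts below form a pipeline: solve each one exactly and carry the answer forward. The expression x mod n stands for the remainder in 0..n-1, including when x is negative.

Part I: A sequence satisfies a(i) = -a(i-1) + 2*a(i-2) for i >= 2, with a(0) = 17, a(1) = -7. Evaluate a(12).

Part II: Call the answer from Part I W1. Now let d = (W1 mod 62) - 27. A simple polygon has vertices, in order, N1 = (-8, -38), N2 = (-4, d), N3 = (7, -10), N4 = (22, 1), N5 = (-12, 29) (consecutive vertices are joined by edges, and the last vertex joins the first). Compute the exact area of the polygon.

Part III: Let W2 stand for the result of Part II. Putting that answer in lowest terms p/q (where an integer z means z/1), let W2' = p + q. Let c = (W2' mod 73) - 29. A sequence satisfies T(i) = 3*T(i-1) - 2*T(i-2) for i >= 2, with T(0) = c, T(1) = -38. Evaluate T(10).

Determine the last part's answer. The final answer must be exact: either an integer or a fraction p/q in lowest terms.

-13324

Part I: a(2) = -1*(-7) + 2*(17) = 41; iterating: a(2)=41, a(3)=-55, a(4)=137, a(5)=-247, a(6)=521, a(7)=-1015, a(8)=2057, a(9)=-4087, a(10)=8201, a(11)=-16375, a(12)=32777; answer 32777
Part II: W1 = 32777; d = 14; cross terms: (-8*14 - -4*-38)=-264, (-4*-10 - 7*14)=-58, (7*1 - 22*-10)=227, (22*29 - -12*1)=650, (-12*-38 - -8*29)=688; twice the area = |1243| = 1243; area = 1243/2; answer 1243/2
Part III: W2 = 1243/2; threaded value p + q = 1245; c = -25; T(2) = 3*(-38) - 2*(-25) = -64; iterating: T(2)=-64, T(3)=-116, T(4)=-220, T(5)=-428, T(6)=-844, T(7)=-1676, T(8)=-3340, T(9)=-6668, T(10)=-13324; answer -13324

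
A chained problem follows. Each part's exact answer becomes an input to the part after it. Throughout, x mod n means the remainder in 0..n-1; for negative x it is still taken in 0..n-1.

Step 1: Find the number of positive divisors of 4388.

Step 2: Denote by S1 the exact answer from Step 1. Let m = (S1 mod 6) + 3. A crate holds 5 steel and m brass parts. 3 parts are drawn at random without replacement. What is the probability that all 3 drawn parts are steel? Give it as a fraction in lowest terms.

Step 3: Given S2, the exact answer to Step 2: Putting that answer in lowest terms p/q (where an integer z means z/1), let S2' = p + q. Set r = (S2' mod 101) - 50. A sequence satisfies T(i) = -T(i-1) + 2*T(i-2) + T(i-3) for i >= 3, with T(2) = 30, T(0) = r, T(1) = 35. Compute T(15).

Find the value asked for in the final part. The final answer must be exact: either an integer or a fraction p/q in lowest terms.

Step 1: 4388 = 2^2 * 1097; number of divisors = (2+1) * (1+1) = 6; answer 6
Step 2: S1 = 6; m = 3; total draws C(8,3) = 56; favorable C(5,3) = 10; P = 5/28; answer 5/28
Step 3: S2 = 5/28; threaded value p + q = 33; r = -17; T(3) = -1*(30) + 2*(35) + 1*(-17) = 23; iterating: T(3)=23, T(4)=72, T(5)=4, T(6)=163, T(7)=-83, T(8)=413, T(9)=-416, T(10)=1159, T(11)=-1578, T(12)=3480, T(13)=-5477, T(14)=10859, T(15)=-18333; answer -18333

-18333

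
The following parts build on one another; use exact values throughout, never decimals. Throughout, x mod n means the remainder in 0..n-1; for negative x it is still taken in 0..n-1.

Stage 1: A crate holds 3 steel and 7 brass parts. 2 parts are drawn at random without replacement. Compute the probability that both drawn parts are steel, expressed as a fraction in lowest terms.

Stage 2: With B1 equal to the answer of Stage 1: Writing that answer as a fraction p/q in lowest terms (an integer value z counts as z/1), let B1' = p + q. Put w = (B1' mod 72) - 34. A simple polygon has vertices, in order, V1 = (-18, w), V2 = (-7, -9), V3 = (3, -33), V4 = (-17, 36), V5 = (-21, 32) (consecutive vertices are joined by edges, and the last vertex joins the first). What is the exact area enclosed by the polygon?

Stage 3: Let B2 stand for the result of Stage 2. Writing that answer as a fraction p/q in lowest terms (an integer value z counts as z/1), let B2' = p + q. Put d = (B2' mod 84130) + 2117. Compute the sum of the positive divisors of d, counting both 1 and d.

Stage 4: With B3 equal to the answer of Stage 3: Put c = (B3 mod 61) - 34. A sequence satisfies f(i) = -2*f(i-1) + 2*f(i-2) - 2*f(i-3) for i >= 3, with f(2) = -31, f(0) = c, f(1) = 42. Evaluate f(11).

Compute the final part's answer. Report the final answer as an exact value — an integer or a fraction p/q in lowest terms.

Stage 1: total draws C(10,2) = 45; favorable C(3,2) = 3; P = 1/15; answer 1/15
Stage 2: B1 = 1/15; threaded value p + q = 16; w = -18; cross terms: (-18*-9 - -7*-18)=36, (-7*-33 - 3*-9)=258, (3*36 - -17*-33)=-453, (-17*32 - -21*36)=212, (-21*-18 - -18*32)=954; twice the area = |1007| = 1007; area = 1007/2; answer 1007/2
Stage 3: B2 = 1007/2; threaded value p + q = 1009; d = 3126; 3126 = 2 * 3 * 521; sigma = (1 + 2) * (1 + 3) * (1 + 521) = 3 * 4 * 522 = 6264; answer 6264
Stage 4: B3 = 6264; c = 8; f(3) = -2*(-31) + 2*(42) - 2*(8) = 130; iterating: f(3)=130, f(4)=-406, f(5)=1134, f(6)=-3340, f(7)=9760, f(8)=-28468, f(9)=83136, f(10)=-242728, f(11)=708664; answer 708664

708664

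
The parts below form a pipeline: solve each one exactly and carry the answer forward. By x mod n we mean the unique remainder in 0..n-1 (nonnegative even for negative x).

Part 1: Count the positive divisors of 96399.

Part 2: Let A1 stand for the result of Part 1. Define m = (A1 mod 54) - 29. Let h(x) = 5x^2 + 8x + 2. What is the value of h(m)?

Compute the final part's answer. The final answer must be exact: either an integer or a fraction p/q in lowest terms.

Part 1: 96399 = 3^2 * 10711; number of divisors = (2+1) * (1+1) = 6; answer 6
Part 2: A1 = 6; m = -23; 5*(-23)^2 + 8*(-23)^1 + 2 = (2645) + (-184) + (2) = 2463; answer 2463

2463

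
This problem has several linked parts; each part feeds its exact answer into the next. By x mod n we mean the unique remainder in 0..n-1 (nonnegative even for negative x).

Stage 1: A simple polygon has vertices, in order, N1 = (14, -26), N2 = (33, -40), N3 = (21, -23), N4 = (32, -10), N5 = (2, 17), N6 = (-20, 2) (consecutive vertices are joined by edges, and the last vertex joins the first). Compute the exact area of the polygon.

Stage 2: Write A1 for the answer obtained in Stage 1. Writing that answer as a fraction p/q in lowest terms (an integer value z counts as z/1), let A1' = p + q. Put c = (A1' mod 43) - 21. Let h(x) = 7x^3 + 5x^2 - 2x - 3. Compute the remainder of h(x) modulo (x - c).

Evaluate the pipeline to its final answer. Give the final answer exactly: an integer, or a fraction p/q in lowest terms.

Stage 1: cross terms: (14*-40 - 33*-26)=298, (33*-23 - 21*-40)=81, (21*-10 - 32*-23)=526, (32*17 - 2*-10)=564, (2*2 - -20*17)=344, (-20*-26 - 14*2)=492; twice the area = |2305| = 2305; area = 2305/2; answer 2305/2
Stage 2: A1 = 2305/2; threaded value p + q = 2307; c = 7; remainder = value at the root: 7*(7)^3 + 5*(7)^2 - 2*(7)^1 - 3 = (2401) + (245) + (-14) + (-3) = 2629; answer 2629

2629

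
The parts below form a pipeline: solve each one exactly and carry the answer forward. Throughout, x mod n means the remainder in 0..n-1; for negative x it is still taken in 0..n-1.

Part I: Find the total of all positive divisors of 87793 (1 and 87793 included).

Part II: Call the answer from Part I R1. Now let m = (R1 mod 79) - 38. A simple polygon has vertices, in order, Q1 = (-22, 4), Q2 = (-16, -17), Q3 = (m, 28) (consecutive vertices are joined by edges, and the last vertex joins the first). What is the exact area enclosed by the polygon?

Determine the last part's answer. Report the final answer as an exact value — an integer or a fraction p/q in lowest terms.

Part I: 87793 is prime, so its only divisors are 1 and 87793; sigma = 1 + 87793 = 87794; answer 87794
Part II: R1 = 87794; m = -13; cross terms: (-22*-17 - -16*4)=438, (-16*28 - -13*-17)=-669, (-13*4 - -22*28)=564; twice the area = |333| = 333; area = 333/2; answer 333/2

333/2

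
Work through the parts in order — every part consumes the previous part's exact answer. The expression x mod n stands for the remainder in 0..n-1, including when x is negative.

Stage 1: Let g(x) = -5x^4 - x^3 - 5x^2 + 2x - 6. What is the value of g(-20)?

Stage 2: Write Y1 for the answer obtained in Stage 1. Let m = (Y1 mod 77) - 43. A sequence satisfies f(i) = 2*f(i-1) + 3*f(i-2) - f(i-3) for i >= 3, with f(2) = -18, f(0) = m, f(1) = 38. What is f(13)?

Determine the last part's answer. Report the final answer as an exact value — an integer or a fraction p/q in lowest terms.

Stage 1: -5*(-20)^4 - 1*(-20)^3 - 5*(-20)^2 + 2*(-20)^1 - 6 = (-800000) + (8000) + (-2000) + (-40) + (-6) = -794046; answer -794046
Stage 2: Y1 = -794046; m = 12; f(3) = 2*(-18) + 3*(38) - 1*(12) = 66; iterating: f(3)=66, f(4)=40, f(5)=296, f(6)=646, f(7)=2140, f(8)=5922, f(9)=17618, f(10)=50862, f(11)=148656, f(12)=432280, f(13)=1259666; answer 1259666

1259666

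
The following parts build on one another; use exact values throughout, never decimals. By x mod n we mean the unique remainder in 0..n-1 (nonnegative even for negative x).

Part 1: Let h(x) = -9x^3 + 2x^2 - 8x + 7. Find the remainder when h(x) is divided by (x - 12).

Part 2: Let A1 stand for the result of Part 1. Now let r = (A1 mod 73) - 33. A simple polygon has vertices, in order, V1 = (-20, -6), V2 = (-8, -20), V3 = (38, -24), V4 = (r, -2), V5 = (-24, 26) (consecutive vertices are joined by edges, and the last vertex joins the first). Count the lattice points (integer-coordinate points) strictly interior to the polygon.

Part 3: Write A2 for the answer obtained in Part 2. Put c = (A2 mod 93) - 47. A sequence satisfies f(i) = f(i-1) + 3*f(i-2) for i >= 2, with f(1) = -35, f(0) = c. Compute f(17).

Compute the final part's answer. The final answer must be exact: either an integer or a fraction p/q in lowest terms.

Part 1: remainder = value at the root: -9*(12)^3 + 2*(12)^2 - 8*(12)^1 + 7 = (-15552) + (288) + (-96) + (7) = -15353; answer -15353
Part 2: A1 = -15353; r = 17; cross terms: (-20*-20 - -8*-6)=352, (-8*-24 - 38*-20)=952, (38*-2 - 17*-24)=332, (17*26 - -24*-2)=394, (-24*-6 - -20*26)=664; twice the area = |2694| = 2694; area = 1347; boundary points = 2 + 2 + 1 + 1 + 4 = 10; strictly interior points = area - boundary/2 + 1 = 1343; answer 1343
Part 3: A2 = 1343; c = -6; f(2) = 1*(-35) + 3*(-6) = -53; iterating: f(2)=-53, f(3)=-158, f(4)=-317, f(5)=-791, f(6)=-1742, f(7)=-4115, f(8)=-9341, f(9)=-21686, f(10)=-49709, f(11)=-114767, f(12)=-263894, f(13)=-608195, f(14)=-1399877, f(15)=-3224462, f(16)=-7424093, f(17)=-17097479; answer -17097479

-17097479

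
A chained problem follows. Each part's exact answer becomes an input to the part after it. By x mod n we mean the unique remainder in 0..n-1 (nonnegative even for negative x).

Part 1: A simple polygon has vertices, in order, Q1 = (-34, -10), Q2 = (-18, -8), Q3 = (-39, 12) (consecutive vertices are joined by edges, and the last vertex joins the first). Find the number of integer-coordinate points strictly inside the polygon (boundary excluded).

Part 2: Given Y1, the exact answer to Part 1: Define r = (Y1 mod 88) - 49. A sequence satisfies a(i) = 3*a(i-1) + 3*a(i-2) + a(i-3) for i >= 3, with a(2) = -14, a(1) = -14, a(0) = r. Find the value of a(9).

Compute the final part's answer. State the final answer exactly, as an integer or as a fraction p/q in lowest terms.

-378594

Part 1: cross terms: (-34*-8 - -18*-10)=92, (-18*12 - -39*-8)=-528, (-39*-10 - -34*12)=798; twice the area = |362| = 362; area = 181; boundary points = 2 + 1 + 1 = 4; strictly interior points = area - boundary/2 + 1 = 180; answer 180
Part 2: Y1 = 180; r = -45; a(3) = 3*(-14) + 3*(-14) + 1*(-45) = -129; iterating: a(3)=-129, a(4)=-443, a(5)=-1730, a(6)=-6648, a(7)=-25577, a(8)=-98405, a(9)=-378594; answer -378594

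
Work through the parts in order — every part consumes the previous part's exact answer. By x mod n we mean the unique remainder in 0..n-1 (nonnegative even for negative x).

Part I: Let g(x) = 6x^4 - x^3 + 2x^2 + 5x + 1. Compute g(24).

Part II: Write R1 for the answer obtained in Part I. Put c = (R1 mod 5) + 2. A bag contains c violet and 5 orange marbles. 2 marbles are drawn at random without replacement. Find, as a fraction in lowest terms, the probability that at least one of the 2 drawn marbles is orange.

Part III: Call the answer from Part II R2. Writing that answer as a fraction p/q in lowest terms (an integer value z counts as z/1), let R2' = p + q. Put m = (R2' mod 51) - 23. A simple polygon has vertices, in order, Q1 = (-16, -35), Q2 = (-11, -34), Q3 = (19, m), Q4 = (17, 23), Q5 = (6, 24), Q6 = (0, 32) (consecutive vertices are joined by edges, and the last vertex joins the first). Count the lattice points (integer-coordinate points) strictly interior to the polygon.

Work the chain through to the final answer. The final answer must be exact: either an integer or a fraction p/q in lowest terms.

853

Part I: 6*(24)^4 - 1*(24)^3 + 2*(24)^2 + 5*(24)^1 + 1 = (1990656) + (-13824) + (1152) + (120) + (1) = 1978105; answer 1978105
Part II: R1 = 1978105; c = 2; total draws C(7,2) = 21; complement C(2,2) = 1; favorable 21 - 1 = 20; P = 20/21; answer 20/21
Part III: R2 = 20/21; threaded value p + q = 41; m = 18; cross terms: (-16*-34 - -11*-35)=159, (-11*18 - 19*-34)=448, (19*23 - 17*18)=131, (17*24 - 6*23)=270, (6*32 - 0*24)=192, (0*-35 - -16*32)=512; twice the area = |1712| = 1712; area = 856; boundary points = 1 + 2 + 1 + 1 + 2 + 1 = 8; strictly interior points = area - boundary/2 + 1 = 853; answer 853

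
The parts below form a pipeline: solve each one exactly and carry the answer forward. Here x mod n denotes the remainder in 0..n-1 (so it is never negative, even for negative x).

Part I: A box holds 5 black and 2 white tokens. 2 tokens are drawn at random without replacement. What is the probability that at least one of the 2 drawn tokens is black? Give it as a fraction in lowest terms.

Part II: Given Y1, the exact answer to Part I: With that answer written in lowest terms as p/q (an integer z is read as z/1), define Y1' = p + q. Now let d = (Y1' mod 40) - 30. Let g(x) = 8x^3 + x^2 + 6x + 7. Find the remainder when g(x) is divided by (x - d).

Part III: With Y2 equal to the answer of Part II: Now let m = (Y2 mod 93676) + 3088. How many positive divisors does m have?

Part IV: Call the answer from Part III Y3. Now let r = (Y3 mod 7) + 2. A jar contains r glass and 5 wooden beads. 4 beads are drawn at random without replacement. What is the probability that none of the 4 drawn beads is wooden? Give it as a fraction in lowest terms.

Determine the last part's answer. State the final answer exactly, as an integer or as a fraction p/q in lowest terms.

1/22

Part I: total draws C(7,2) = 21; complement C(2,2) = 1; favorable 21 - 1 = 20; P = 20/21; answer 20/21
Part II: Y1 = 20/21; threaded value p + q = 41; d = -29; remainder = value at the root: 8*(-29)^3 + 1*(-29)^2 + 6*(-29)^1 + 7 = (-195112) + (841) + (-174) + (7) = -194438; answer -194438
Part III: Y2 = -194438; m = 89678; 89678 = 2 * 44839; number of divisors = (1+1) * (1+1) = 4; answer 4
Part IV: Y3 = 4; r = 6; total draws C(11,4) = 330; favorable C(6,4) = 15; P = 1/22; answer 1/22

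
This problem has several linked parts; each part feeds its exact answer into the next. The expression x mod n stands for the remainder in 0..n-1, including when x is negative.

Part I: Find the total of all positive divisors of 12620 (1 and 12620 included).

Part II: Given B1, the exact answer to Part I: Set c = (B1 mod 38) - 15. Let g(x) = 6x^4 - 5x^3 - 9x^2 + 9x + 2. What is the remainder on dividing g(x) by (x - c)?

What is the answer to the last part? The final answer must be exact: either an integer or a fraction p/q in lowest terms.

Part I: 12620 = 2^2 * 5 * 631; sigma = (1 + 2 + 4) * (1 + 5) * (1 + 631) = 7 * 6 * 632 = 26544; answer 26544
Part II: B1 = 26544; c = 5; remainder = value at the root: 6*(5)^4 - 5*(5)^3 - 9*(5)^2 + 9*(5)^1 + 2 = (3750) + (-625) + (-225) + (45) + (2) = 2947; answer 2947

2947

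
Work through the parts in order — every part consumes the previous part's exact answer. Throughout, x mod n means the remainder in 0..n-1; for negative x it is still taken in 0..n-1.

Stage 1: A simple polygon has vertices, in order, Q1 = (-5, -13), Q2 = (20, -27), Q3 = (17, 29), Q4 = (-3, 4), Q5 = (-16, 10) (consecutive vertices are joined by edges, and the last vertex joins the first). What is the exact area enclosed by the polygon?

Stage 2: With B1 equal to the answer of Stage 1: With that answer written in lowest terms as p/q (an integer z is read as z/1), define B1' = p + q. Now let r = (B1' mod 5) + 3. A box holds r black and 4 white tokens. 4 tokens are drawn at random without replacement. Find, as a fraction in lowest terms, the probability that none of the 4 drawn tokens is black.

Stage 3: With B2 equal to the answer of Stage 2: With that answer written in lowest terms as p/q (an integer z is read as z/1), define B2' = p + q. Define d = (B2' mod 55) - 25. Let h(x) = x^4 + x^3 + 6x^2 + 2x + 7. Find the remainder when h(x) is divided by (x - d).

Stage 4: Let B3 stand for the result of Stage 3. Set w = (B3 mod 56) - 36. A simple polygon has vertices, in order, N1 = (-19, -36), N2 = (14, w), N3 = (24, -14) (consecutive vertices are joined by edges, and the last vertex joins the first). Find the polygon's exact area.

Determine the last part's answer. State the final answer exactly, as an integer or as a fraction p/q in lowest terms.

Stage 1: cross terms: (-5*-27 - 20*-13)=395, (20*29 - 17*-27)=1039, (17*4 - -3*29)=155, (-3*10 - -16*4)=34, (-16*-13 - -5*10)=258; twice the area = |1881| = 1881; area = 1881/2; answer 1881/2
Stage 2: B1 = 1881/2; threaded value p + q = 1883; r = 6; total draws C(10,4) = 210; favorable C(4,4) = 1; P = 1/210; answer 1/210
Stage 3: B2 = 1/210; threaded value p + q = 211; d = 21; remainder = value at the root: 1*(21)^4 + 1*(21)^3 + 6*(21)^2 + 2*(21)^1 + 7 = (194481) + (9261) + (2646) + (42) + (7) = 206437; answer 206437
Stage 4: B3 = 206437; w = -15; cross terms: (-19*-15 - 14*-36)=789, (14*-14 - 24*-15)=164, (24*-36 - -19*-14)=-1130; twice the area = |-177| = 177; area = 177/2; answer 177/2

177/2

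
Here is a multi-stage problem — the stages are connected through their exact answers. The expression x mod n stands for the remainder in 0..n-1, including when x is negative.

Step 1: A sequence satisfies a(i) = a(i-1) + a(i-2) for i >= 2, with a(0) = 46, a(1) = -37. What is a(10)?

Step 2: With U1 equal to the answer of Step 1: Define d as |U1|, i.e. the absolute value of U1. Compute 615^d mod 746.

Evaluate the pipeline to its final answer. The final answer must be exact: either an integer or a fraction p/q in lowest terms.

549

Step 1: a(2) = 1*(-37) + 1*(46) = 9; iterating: a(2)=9, a(3)=-28, a(4)=-19, a(5)=-47, a(6)=-66, a(7)=-113, a(8)=-179, a(9)=-292, a(10)=-471; answer -471
Step 2: U1 = -471; d = 471; squarings mod 746: 615^1=615, 615^2=3, 615^4=9, 615^8=81, 615^16=593, 615^32=283, 615^64=267, 615^128=419, 615^256=251; 615^471 = 615^1 * 615^2 * 615^4 * 615^16 * 615^64 * 615^128 * 615^256 = 549 (mod 746); answer 549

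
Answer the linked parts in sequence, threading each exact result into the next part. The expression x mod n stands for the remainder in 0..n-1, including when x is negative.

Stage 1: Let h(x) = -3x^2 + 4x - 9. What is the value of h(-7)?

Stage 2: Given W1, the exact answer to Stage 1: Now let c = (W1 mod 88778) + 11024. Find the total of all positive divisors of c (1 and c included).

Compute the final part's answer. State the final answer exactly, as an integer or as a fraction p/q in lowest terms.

199248

Stage 1: -3*(-7)^2 + 4*(-7)^1 - 9 = (-147) + (-28) + (-9) = -184; answer -184
Stage 2: W1 = -184; c = 99618; 99618 = 2 * 3 * 16603; sigma = (1 + 2) * (1 + 3) * (1 + 16603) = 3 * 4 * 16604 = 199248; answer 199248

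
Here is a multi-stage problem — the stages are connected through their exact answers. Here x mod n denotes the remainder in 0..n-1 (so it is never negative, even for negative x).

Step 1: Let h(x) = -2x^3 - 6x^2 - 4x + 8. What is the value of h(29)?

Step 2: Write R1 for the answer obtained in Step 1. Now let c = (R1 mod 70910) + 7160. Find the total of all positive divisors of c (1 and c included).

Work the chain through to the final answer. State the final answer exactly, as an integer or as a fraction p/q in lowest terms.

Step 1: -2*(29)^3 - 6*(29)^2 - 4*(29)^1 + 8 = (-48778) + (-5046) + (-116) + (8) = -53932; answer -53932
Step 2: R1 = -53932; c = 24138; 24138 = 2 * 3^4 * 149; sigma = (1 + 2) * (1 + 3 + 9 + 27 + 81) * (1 + 149) = 3 * 121 * 150 = 54450; answer 54450

54450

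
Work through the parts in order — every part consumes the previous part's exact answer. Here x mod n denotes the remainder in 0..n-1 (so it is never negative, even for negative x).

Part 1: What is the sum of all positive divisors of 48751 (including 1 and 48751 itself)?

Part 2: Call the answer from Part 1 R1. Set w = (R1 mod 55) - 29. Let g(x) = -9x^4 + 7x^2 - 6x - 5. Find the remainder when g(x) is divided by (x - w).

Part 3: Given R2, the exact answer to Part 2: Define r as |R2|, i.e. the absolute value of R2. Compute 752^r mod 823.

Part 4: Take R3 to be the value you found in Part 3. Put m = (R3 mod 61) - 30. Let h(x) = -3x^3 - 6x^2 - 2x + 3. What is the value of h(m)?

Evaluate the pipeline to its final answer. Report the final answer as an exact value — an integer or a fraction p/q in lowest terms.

Part 1: 48751 is prime, so its only divisors are 1 and 48751; sigma = 1 + 48751 = 48752; answer 48752
Part 2: R1 = 48752; w = -7; remainder = value at the root: -9*(-7)^4 + 7*(-7)^2 - 6*(-7)^1 - 5 = (-21609) + (343) + (42) + (-5) = -21229; answer -21229
Part 3: R2 = -21229; r = 21229; squarings mod 823: 752^1=752, 752^2=103, 752^4=733, 752^8=693, 752^16=440, 752^32=195, 752^64=167, 752^128=730, 752^256=419, 752^512=262, 752^1024=335, 752^2048=297, 752^4096=148, 752^8192=506, 752^16384=83; 752^21229 = 752^1 * 752^4 * 752^8 * 752^32 * 752^64 * 752^128 * 752^512 * 752^4096 * 752^16384 = 311 (mod 823); answer 311
Part 4: R3 = 311; m = -24; -3*(-24)^3 - 6*(-24)^2 - 2*(-24)^1 + 3 = (41472) + (-3456) + (48) + (3) = 38067; answer 38067

38067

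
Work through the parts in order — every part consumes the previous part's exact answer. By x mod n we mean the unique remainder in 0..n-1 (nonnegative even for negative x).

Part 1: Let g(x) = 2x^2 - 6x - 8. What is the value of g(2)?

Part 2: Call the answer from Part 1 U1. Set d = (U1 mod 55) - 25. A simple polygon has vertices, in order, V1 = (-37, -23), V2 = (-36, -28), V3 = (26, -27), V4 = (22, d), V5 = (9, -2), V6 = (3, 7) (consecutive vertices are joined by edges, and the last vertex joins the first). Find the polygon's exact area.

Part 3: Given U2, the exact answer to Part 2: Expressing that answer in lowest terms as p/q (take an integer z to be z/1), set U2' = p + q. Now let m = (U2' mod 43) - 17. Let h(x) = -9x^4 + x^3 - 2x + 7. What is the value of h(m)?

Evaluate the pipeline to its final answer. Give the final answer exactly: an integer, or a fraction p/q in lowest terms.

Part 1: 2*(2)^2 - 6*(2)^1 - 8 = (8) + (-12) + (-8) = -12; answer -12
Part 2: U1 = -12; d = 18; cross terms: (-37*-28 - -36*-23)=208, (-36*-27 - 26*-28)=1700, (26*18 - 22*-27)=1062, (22*-2 - 9*18)=-206, (9*7 - 3*-2)=69, (3*-23 - -37*7)=190; twice the area = |3023| = 3023; area = 3023/2; answer 3023/2
Part 3: U2 = 3023/2; threaded value p + q = 3025; m = -2; -9*(-2)^4 + 1*(-2)^3 - 2*(-2)^1 + 7 = (-144) + (-8) + (4) + (7) = -141; answer -141

-141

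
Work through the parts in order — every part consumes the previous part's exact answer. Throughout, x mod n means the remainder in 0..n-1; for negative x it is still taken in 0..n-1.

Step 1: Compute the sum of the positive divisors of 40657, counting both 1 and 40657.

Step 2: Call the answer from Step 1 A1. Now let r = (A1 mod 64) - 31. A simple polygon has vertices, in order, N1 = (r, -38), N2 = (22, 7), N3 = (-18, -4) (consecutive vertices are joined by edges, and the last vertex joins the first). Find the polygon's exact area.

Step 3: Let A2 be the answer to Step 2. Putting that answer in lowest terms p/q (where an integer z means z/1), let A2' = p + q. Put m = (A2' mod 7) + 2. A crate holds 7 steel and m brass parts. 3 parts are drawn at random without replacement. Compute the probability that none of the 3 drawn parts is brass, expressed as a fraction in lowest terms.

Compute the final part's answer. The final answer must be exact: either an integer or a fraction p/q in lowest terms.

1/13

Step 1: 40657 = 109 * 373; sigma = (1 + 109) * (1 + 373) = 110 * 374 = 41140; answer 41140
Step 2: A1 = 41140; r = 21; cross terms: (21*7 - 22*-38)=983, (22*-4 - -18*7)=38, (-18*-38 - 21*-4)=768; twice the area = |1789| = 1789; area = 1789/2; answer 1789/2
Step 3: A2 = 1789/2; threaded value p + q = 1791; m = 8; total draws C(15,3) = 455; favorable C(7,3) = 35; P = 1/13; answer 1/13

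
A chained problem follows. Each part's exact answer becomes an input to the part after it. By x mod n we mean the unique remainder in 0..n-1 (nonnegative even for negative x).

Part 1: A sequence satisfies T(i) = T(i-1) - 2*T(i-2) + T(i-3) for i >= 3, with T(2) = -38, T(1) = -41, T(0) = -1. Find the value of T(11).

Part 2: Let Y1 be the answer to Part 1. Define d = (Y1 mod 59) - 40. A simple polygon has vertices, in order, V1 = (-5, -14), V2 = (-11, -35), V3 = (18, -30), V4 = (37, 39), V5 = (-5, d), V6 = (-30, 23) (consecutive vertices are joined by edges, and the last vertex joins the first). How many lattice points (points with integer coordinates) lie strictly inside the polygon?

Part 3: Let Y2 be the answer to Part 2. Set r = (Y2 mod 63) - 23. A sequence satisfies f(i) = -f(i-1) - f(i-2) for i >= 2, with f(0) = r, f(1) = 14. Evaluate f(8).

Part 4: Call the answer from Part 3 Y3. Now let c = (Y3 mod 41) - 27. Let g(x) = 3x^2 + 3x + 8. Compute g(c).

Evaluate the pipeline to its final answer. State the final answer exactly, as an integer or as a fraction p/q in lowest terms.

98

Part 1: T(3) = 1*(-38) - 2*(-41) + 1*(-1) = 43; iterating: T(3)=43, T(4)=78, T(5)=-46, T(6)=-159, T(7)=11, T(8)=283, T(9)=102, T(10)=-453, T(11)=-374; answer -374
Part 2: Y1 = -374; d = -1; cross terms: (-5*-35 - -11*-14)=21, (-11*-30 - 18*-35)=960, (18*39 - 37*-30)=1812, (37*-1 - -5*39)=158, (-5*23 - -30*-1)=-145, (-30*-14 - -5*23)=535; twice the area = |3341| = 3341; area = 3341/2; boundary points = 3 + 1 + 1 + 2 + 1 + 1 = 9; strictly interior points = area - boundary/2 + 1 = 1667; answer 1667
Part 3: Y2 = 1667; r = 6; f(2) = -1*(14) - 1*(6) = -20; iterating: f(2)=-20, f(3)=6, f(4)=14, f(5)=-20, f(6)=6, f(7)=14, f(8)=-20; answer -20
Part 4: Y3 = -20; c = -6; 3*(-6)^2 + 3*(-6)^1 + 8 = (108) + (-18) + (8) = 98; answer 98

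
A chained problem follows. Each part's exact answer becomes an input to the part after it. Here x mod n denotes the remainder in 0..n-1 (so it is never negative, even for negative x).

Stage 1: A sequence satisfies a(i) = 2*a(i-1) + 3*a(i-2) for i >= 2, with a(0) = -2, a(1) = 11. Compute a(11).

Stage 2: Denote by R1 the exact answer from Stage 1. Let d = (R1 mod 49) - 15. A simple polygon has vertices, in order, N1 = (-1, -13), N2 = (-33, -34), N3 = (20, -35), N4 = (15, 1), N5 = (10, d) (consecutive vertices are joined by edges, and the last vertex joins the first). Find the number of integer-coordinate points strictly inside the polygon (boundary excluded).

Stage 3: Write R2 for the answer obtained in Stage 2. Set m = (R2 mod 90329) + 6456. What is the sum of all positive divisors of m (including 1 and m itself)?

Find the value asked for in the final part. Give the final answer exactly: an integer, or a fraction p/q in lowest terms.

Stage 1: a(2) = 2*(11) + 3*(-2) = 16; iterating: a(2)=16, a(3)=65, a(4)=178, a(5)=551, a(6)=1636, a(7)=4925, a(8)=14758, a(9)=44291, a(10)=132856, a(11)=398585; answer 398585
Stage 2: R1 = 398585; d = 4; cross terms: (-1*-34 - -33*-13)=-395, (-33*-35 - 20*-34)=1835, (20*1 - 15*-35)=545, (15*4 - 10*1)=50, (10*-13 - -1*4)=-126; twice the area = |1909| = 1909; area = 1909/2; boundary points = 1 + 1 + 1 + 1 + 1 = 5; strictly interior points = area - boundary/2 + 1 = 953; answer 953
Stage 3: R2 = 953; m = 7409; 7409 = 31 * 239; sigma = (1 + 31) * (1 + 239) = 32 * 240 = 7680; answer 7680

7680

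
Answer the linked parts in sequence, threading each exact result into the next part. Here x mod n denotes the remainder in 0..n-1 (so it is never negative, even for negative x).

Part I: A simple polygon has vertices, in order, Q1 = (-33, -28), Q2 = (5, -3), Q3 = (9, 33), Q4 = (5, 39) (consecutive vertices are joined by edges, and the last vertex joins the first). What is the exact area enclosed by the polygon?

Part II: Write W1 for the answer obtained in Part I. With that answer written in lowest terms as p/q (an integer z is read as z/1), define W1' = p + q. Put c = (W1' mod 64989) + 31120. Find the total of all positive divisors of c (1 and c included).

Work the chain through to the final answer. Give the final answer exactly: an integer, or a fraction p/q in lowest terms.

32004

Part I: cross terms: (-33*-3 - 5*-28)=239, (5*33 - 9*-3)=192, (9*39 - 5*33)=186, (5*-28 - -33*39)=1147; twice the area = |1764| = 1764; area = 882; answer 882
Part II: W1 = 882; threaded value p + q = 883; c = 32003; 32003 is prime, so its only divisors are 1 and 32003; sigma = 1 + 32003 = 32004; answer 32004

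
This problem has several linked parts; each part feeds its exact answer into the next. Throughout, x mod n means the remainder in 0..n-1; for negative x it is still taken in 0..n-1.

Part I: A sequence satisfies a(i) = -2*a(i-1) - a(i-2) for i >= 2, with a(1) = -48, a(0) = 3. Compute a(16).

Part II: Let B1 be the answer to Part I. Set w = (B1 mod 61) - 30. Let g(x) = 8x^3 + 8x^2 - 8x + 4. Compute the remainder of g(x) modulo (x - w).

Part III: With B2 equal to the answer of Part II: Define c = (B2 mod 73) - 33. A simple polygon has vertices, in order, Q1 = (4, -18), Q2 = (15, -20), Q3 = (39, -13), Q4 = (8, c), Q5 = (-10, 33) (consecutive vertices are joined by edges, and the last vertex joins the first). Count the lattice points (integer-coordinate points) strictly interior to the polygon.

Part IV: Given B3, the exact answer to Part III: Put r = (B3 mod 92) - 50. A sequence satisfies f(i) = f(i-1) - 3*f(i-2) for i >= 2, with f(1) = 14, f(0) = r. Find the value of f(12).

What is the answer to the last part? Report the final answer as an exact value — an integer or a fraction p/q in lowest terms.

31841

Part I: a(2) = -2*(-48) - 1*(3) = 93; iterating: a(2)=93, a(3)=-138, a(4)=183, a(5)=-228, a(6)=273, a(7)=-318, a(8)=363, a(9)=-408, a(10)=453, a(11)=-498, a(12)=543, a(13)=-588, a(14)=633, a(15)=-678, a(16)=723; answer 723
Part II: B1 = 723; w = 22; remainder = value at the root: 8*(22)^3 + 8*(22)^2 - 8*(22)^1 + 4 = (85184) + (3872) + (-176) + (4) = 88884; answer 88884
Part III: B2 = 88884; c = 10; cross terms: (4*-20 - 15*-18)=190, (15*-13 - 39*-20)=585, (39*10 - 8*-13)=494, (8*33 - -10*10)=364, (-10*-18 - 4*33)=48; twice the area = |1681| = 1681; area = 1681/2; boundary points = 1 + 1 + 1 + 1 + 1 = 5; strictly interior points = area - boundary/2 + 1 = 839; answer 839
Part IV: B3 = 839; r = -39; f(2) = 1*(14) - 3*(-39) = 131; iterating: f(2)=131, f(3)=89, f(4)=-304, f(5)=-571, f(6)=341, f(7)=2054, f(8)=1031, f(9)=-5131, f(10)=-8224, f(11)=7169, f(12)=31841; answer 31841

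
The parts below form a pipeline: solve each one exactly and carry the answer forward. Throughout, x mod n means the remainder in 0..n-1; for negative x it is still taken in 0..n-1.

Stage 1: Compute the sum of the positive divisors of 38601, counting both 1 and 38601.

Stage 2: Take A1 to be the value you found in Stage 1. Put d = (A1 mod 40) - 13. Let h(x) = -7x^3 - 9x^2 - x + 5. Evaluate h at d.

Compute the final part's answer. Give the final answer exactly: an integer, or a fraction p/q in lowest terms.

116

Stage 1: 38601 = 3^2 * 4289; sigma = (1 + 3 + 9) * (1 + 4289) = 13 * 4290 = 55770; answer 55770
Stage 2: A1 = 55770; d = -3; -7*(-3)^3 - 9*(-3)^2 - 1*(-3)^1 + 5 = (189) + (-81) + (3) + (5) = 116; answer 116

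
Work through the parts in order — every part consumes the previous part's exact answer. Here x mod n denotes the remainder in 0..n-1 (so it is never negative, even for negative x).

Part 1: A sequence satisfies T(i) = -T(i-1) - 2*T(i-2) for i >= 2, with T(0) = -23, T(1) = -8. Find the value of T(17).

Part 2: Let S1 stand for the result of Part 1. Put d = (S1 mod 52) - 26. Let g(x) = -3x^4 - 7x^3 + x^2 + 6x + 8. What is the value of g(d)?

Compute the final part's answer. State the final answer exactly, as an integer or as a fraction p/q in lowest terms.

Part 1: T(2) = -1*(-8) - 2*(-23) = 54; iterating: T(2)=54, T(3)=-38, T(4)=-70, T(5)=146, T(6)=-6, T(7)=-286, T(8)=298, T(9)=274, T(10)=-870, T(11)=322, T(12)=1418, T(13)=-2062, T(14)=-774, T(15)=4898, T(16)=-3350, T(17)=-6446; answer -6446
Part 2: S1 = -6446; d = -24; -3*(-24)^4 - 7*(-24)^3 + 1*(-24)^2 + 6*(-24)^1 + 8 = (-995328) + (96768) + (576) + (-144) + (8) = -898120; answer -898120

-898120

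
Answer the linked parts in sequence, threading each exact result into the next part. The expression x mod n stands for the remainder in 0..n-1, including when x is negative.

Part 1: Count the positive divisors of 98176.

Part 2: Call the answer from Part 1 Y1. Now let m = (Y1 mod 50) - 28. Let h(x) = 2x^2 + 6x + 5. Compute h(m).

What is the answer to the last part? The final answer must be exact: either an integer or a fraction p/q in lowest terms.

61

Part 1: 98176 = 2^7 * 13 * 59; number of divisors = (7+1) * (1+1) * (1+1) = 32; answer 32
Part 2: Y1 = 32; m = 4; 2*(4)^2 + 6*(4)^1 + 5 = (32) + (24) + (5) = 61; answer 61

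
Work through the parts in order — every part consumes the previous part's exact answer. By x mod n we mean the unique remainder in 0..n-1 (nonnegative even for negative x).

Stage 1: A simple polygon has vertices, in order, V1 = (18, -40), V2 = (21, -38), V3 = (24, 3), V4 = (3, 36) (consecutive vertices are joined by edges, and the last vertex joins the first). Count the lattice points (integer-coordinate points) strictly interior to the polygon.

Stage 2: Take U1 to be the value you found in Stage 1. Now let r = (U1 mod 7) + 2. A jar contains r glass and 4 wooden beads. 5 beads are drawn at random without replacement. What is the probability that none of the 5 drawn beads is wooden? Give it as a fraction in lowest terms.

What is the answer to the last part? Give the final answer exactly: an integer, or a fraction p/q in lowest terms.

1/22

Stage 1: cross terms: (18*-38 - 21*-40)=156, (21*3 - 24*-38)=975, (24*36 - 3*3)=855, (3*-40 - 18*36)=-768; twice the area = |1218| = 1218; area = 609; boundary points = 1 + 1 + 3 + 1 = 6; strictly interior points = area - boundary/2 + 1 = 607; answer 607
Stage 2: U1 = 607; r = 7; total draws C(11,5) = 462; favorable C(7,5) = 21; P = 1/22; answer 1/22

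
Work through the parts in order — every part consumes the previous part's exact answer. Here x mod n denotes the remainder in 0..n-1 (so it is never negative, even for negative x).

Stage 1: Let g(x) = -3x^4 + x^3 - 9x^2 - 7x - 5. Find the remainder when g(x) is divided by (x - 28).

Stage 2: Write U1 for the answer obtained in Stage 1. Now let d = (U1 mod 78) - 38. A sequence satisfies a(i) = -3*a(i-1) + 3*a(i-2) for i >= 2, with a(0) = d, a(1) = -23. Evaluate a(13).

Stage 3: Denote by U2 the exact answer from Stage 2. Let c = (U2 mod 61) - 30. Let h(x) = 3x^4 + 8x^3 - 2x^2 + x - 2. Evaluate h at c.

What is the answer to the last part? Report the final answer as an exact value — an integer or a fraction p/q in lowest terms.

13678

Stage 1: remainder = value at the root: -3*(28)^4 + 1*(28)^3 - 9*(28)^2 - 7*(28)^1 - 5 = (-1843968) + (21952) + (-7056) + (-196) + (-5) = -1829273; answer -1829273
Stage 2: U1 = -1829273; d = 23; a(2) = -3*(-23) + 3*(23) = 138; iterating: a(2)=138, a(3)=-483, a(4)=1863, a(5)=-7038, a(6)=26703, a(7)=-101223, a(8)=383778, a(9)=-1455003, a(10)=5516343, a(11)=-20914038, a(12)=79291143, a(13)=-300615543; answer -300615543
Stage 3: U2 = -300615543; c = -9; 3*(-9)^4 + 8*(-9)^3 - 2*(-9)^2 + 1*(-9)^1 - 2 = (19683) + (-5832) + (-162) + (-9) + (-2) = 13678; answer 13678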